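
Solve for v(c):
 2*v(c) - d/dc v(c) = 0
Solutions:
 v(c) = C1*exp(2*c)


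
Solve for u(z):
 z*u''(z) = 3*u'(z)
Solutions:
 u(z) = C1 + C2*z^4


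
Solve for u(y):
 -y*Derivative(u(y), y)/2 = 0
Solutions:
 u(y) = C1


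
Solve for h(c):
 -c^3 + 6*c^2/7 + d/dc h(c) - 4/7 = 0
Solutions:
 h(c) = C1 + c^4/4 - 2*c^3/7 + 4*c/7


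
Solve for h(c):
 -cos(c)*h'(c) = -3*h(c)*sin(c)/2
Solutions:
 h(c) = C1/cos(c)^(3/2)


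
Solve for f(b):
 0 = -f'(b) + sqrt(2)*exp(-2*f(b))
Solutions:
 f(b) = log(-sqrt(C1 + 2*sqrt(2)*b))
 f(b) = log(C1 + 2*sqrt(2)*b)/2


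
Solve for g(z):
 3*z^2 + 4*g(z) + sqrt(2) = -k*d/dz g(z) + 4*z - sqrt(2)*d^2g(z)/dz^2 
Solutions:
 g(z) = C1*exp(sqrt(2)*z*(-k + sqrt(k^2 - 16*sqrt(2)))/4) + C2*exp(-sqrt(2)*z*(k + sqrt(k^2 - 16*sqrt(2)))/4) - 3*k^2/32 + 3*k*z/8 - k/4 - 3*z^2/4 + z + sqrt(2)/8


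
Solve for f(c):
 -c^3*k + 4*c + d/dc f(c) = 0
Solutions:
 f(c) = C1 + c^4*k/4 - 2*c^2


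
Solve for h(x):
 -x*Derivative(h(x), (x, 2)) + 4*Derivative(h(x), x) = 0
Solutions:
 h(x) = C1 + C2*x^5


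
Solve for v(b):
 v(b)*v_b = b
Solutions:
 v(b) = -sqrt(C1 + b^2)
 v(b) = sqrt(C1 + b^2)


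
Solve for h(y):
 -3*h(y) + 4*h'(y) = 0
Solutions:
 h(y) = C1*exp(3*y/4)


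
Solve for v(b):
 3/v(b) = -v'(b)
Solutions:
 v(b) = -sqrt(C1 - 6*b)
 v(b) = sqrt(C1 - 6*b)


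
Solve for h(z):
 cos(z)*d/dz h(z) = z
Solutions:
 h(z) = C1 + Integral(z/cos(z), z)


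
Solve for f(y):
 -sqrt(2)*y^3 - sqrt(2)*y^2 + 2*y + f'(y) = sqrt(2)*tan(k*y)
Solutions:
 f(y) = C1 + sqrt(2)*y^4/4 + sqrt(2)*y^3/3 - y^2 + sqrt(2)*Piecewise((-log(cos(k*y))/k, Ne(k, 0)), (0, True))


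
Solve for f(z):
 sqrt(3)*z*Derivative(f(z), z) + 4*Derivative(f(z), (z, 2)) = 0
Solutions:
 f(z) = C1 + C2*erf(sqrt(2)*3^(1/4)*z/4)


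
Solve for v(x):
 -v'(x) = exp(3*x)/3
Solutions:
 v(x) = C1 - exp(3*x)/9


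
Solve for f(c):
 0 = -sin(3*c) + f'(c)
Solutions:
 f(c) = C1 - cos(3*c)/3


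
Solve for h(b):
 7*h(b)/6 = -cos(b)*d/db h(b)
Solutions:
 h(b) = C1*(sin(b) - 1)^(7/12)/(sin(b) + 1)^(7/12)


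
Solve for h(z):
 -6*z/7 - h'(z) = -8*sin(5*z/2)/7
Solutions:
 h(z) = C1 - 3*z^2/7 - 16*cos(5*z/2)/35


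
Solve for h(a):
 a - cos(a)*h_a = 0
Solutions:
 h(a) = C1 + Integral(a/cos(a), a)


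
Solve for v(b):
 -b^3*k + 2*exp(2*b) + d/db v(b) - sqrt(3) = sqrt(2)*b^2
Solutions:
 v(b) = C1 + b^4*k/4 + sqrt(2)*b^3/3 + sqrt(3)*b - exp(2*b)


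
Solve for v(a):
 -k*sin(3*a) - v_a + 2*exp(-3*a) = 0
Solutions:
 v(a) = C1 + k*cos(3*a)/3 - 2*exp(-3*a)/3


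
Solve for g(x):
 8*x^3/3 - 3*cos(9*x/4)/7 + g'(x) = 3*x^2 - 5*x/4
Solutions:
 g(x) = C1 - 2*x^4/3 + x^3 - 5*x^2/8 + 4*sin(9*x/4)/21


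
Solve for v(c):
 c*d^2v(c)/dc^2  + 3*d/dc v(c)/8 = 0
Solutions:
 v(c) = C1 + C2*c^(5/8)


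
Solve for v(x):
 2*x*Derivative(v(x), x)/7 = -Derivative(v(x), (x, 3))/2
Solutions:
 v(x) = C1 + Integral(C2*airyai(-14^(2/3)*x/7) + C3*airybi(-14^(2/3)*x/7), x)


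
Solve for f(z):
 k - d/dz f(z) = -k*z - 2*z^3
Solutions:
 f(z) = C1 + k*z^2/2 + k*z + z^4/2


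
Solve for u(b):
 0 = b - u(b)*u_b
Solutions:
 u(b) = -sqrt(C1 + b^2)
 u(b) = sqrt(C1 + b^2)


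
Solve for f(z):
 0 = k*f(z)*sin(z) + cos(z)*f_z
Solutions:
 f(z) = C1*exp(k*log(cos(z)))


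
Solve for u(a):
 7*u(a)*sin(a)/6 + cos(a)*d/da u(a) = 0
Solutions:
 u(a) = C1*cos(a)^(7/6)


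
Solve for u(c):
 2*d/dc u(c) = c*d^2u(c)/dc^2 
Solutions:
 u(c) = C1 + C2*c^3


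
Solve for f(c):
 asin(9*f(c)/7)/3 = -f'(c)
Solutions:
 Integral(1/asin(9*_y/7), (_y, f(c))) = C1 - c/3


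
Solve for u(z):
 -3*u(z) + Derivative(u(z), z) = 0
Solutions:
 u(z) = C1*exp(3*z)


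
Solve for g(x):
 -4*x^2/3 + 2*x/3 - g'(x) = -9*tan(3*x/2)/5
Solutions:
 g(x) = C1 - 4*x^3/9 + x^2/3 - 6*log(cos(3*x/2))/5


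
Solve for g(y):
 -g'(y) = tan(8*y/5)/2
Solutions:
 g(y) = C1 + 5*log(cos(8*y/5))/16


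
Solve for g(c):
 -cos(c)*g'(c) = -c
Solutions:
 g(c) = C1 + Integral(c/cos(c), c)


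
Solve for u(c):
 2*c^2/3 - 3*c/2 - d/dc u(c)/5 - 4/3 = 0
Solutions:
 u(c) = C1 + 10*c^3/9 - 15*c^2/4 - 20*c/3


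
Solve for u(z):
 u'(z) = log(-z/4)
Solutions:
 u(z) = C1 + z*log(-z) + z*(-2*log(2) - 1)


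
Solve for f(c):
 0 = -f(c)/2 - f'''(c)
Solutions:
 f(c) = C3*exp(-2^(2/3)*c/2) + (C1*sin(2^(2/3)*sqrt(3)*c/4) + C2*cos(2^(2/3)*sqrt(3)*c/4))*exp(2^(2/3)*c/4)


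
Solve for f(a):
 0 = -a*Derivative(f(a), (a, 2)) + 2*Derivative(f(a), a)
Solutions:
 f(a) = C1 + C2*a^3


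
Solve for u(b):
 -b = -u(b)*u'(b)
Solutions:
 u(b) = -sqrt(C1 + b^2)
 u(b) = sqrt(C1 + b^2)


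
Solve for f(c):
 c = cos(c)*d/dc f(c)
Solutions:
 f(c) = C1 + Integral(c/cos(c), c)


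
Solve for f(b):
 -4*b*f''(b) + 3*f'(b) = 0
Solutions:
 f(b) = C1 + C2*b^(7/4)


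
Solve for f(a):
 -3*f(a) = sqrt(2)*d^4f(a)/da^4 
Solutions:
 f(a) = (C1*sin(2^(3/8)*3^(1/4)*a/2) + C2*cos(2^(3/8)*3^(1/4)*a/2))*exp(-2^(3/8)*3^(1/4)*a/2) + (C3*sin(2^(3/8)*3^(1/4)*a/2) + C4*cos(2^(3/8)*3^(1/4)*a/2))*exp(2^(3/8)*3^(1/4)*a/2)


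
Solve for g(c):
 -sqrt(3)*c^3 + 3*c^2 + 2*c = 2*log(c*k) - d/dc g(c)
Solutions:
 g(c) = C1 + sqrt(3)*c^4/4 - c^3 - c^2 + 2*c*log(c*k) - 2*c


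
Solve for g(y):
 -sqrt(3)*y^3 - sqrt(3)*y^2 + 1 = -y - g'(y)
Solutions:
 g(y) = C1 + sqrt(3)*y^4/4 + sqrt(3)*y^3/3 - y^2/2 - y


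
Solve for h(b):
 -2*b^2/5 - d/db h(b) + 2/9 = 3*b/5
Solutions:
 h(b) = C1 - 2*b^3/15 - 3*b^2/10 + 2*b/9


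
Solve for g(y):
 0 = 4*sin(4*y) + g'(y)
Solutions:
 g(y) = C1 + cos(4*y)


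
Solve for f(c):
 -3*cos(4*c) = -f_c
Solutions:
 f(c) = C1 + 3*sin(4*c)/4


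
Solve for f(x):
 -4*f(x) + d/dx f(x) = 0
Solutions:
 f(x) = C1*exp(4*x)


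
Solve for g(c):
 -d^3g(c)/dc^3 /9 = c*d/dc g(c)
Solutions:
 g(c) = C1 + Integral(C2*airyai(-3^(2/3)*c) + C3*airybi(-3^(2/3)*c), c)


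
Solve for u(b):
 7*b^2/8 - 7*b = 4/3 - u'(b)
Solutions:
 u(b) = C1 - 7*b^3/24 + 7*b^2/2 + 4*b/3


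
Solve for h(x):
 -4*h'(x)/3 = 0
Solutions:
 h(x) = C1


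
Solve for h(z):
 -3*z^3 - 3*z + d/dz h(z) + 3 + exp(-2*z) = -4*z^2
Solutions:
 h(z) = C1 + 3*z^4/4 - 4*z^3/3 + 3*z^2/2 - 3*z + exp(-2*z)/2


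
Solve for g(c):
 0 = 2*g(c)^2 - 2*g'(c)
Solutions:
 g(c) = -1/(C1 + c)


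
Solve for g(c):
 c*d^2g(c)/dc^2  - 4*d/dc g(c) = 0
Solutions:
 g(c) = C1 + C2*c^5


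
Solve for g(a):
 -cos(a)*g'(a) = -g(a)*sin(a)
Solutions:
 g(a) = C1/cos(a)


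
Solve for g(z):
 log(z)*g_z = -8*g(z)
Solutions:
 g(z) = C1*exp(-8*li(z))


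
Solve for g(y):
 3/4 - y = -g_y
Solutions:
 g(y) = C1 + y^2/2 - 3*y/4


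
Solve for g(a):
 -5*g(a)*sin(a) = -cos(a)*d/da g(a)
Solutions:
 g(a) = C1/cos(a)^5


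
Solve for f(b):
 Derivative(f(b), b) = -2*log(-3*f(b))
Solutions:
 Integral(1/(log(-_y) + log(3)), (_y, f(b)))/2 = C1 - b


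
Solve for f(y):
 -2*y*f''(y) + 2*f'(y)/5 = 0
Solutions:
 f(y) = C1 + C2*y^(6/5)


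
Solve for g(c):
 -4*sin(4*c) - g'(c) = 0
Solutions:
 g(c) = C1 + cos(4*c)


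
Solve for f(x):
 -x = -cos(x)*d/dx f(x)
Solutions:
 f(x) = C1 + Integral(x/cos(x), x)


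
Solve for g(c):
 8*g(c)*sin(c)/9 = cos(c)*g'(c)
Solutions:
 g(c) = C1/cos(c)^(8/9)


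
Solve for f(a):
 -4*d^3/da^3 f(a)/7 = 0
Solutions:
 f(a) = C1 + C2*a + C3*a^2


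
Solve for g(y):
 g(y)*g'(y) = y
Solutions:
 g(y) = -sqrt(C1 + y^2)
 g(y) = sqrt(C1 + y^2)


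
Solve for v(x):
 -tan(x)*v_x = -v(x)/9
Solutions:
 v(x) = C1*sin(x)^(1/9)


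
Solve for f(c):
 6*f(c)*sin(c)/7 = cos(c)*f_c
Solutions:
 f(c) = C1/cos(c)^(6/7)


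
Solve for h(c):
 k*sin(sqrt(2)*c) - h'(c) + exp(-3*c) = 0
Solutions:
 h(c) = C1 - sqrt(2)*k*cos(sqrt(2)*c)/2 - exp(-3*c)/3


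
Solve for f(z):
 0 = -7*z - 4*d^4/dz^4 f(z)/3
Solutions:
 f(z) = C1 + C2*z + C3*z^2 + C4*z^3 - 7*z^5/160


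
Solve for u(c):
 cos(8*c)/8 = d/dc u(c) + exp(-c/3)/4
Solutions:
 u(c) = C1 + sin(8*c)/64 + 3*exp(-c/3)/4


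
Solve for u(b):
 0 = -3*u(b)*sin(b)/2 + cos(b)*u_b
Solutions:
 u(b) = C1/cos(b)^(3/2)


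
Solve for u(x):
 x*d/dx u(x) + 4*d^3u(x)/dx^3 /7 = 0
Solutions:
 u(x) = C1 + Integral(C2*airyai(-14^(1/3)*x/2) + C3*airybi(-14^(1/3)*x/2), x)


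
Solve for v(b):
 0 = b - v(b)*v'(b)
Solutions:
 v(b) = -sqrt(C1 + b^2)
 v(b) = sqrt(C1 + b^2)


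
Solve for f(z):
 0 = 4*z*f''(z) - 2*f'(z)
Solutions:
 f(z) = C1 + C2*z^(3/2)


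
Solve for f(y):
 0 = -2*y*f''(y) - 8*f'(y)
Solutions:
 f(y) = C1 + C2/y^3


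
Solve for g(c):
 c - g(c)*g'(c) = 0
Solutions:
 g(c) = -sqrt(C1 + c^2)
 g(c) = sqrt(C1 + c^2)


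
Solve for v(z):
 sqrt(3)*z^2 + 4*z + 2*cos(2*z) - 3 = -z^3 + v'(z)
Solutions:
 v(z) = C1 + z^4/4 + sqrt(3)*z^3/3 + 2*z^2 - 3*z + sin(2*z)


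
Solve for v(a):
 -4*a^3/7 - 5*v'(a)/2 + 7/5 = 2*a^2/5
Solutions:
 v(a) = C1 - 2*a^4/35 - 4*a^3/75 + 14*a/25


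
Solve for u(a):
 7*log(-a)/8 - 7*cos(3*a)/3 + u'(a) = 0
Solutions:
 u(a) = C1 - 7*a*log(-a)/8 + 7*a/8 + 7*sin(3*a)/9


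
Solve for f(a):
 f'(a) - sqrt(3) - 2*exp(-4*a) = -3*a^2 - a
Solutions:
 f(a) = C1 - a^3 - a^2/2 + sqrt(3)*a - exp(-4*a)/2


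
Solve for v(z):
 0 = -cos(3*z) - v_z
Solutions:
 v(z) = C1 - sin(3*z)/3


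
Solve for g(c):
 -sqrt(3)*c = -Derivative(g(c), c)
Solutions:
 g(c) = C1 + sqrt(3)*c^2/2


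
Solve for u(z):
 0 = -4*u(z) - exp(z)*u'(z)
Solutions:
 u(z) = C1*exp(4*exp(-z))


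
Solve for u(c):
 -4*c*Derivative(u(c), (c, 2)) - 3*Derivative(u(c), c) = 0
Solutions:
 u(c) = C1 + C2*c^(1/4)


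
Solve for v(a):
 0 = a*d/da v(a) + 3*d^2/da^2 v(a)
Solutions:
 v(a) = C1 + C2*erf(sqrt(6)*a/6)


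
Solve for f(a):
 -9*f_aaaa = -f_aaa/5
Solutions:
 f(a) = C1 + C2*a + C3*a^2 + C4*exp(a/45)


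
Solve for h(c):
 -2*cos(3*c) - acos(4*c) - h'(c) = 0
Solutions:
 h(c) = C1 - c*acos(4*c) + sqrt(1 - 16*c^2)/4 - 2*sin(3*c)/3


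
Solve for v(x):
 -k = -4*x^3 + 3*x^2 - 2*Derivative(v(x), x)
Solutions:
 v(x) = C1 + k*x/2 - x^4/2 + x^3/2


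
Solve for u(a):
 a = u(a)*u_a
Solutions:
 u(a) = -sqrt(C1 + a^2)
 u(a) = sqrt(C1 + a^2)


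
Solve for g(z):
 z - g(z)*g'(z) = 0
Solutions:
 g(z) = -sqrt(C1 + z^2)
 g(z) = sqrt(C1 + z^2)


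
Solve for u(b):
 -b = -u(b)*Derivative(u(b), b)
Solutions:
 u(b) = -sqrt(C1 + b^2)
 u(b) = sqrt(C1 + b^2)


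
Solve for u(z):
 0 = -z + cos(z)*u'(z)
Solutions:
 u(z) = C1 + Integral(z/cos(z), z)


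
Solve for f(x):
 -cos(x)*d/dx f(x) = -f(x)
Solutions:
 f(x) = C1*sqrt(sin(x) + 1)/sqrt(sin(x) - 1)


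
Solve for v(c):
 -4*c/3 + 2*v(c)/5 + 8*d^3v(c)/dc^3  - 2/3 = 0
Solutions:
 v(c) = C3*exp(-50^(1/3)*c/10) + 10*c/3 + (C1*sin(sqrt(3)*50^(1/3)*c/20) + C2*cos(sqrt(3)*50^(1/3)*c/20))*exp(50^(1/3)*c/20) + 5/3


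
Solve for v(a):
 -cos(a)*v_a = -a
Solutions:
 v(a) = C1 + Integral(a/cos(a), a)


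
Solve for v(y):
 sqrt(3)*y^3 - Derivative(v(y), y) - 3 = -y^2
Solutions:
 v(y) = C1 + sqrt(3)*y^4/4 + y^3/3 - 3*y


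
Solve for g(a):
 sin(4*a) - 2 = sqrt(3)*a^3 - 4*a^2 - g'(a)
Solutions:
 g(a) = C1 + sqrt(3)*a^4/4 - 4*a^3/3 + 2*a + cos(4*a)/4


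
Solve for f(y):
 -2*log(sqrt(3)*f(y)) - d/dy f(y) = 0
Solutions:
 Integral(1/(2*log(_y) + log(3)), (_y, f(y))) = C1 - y


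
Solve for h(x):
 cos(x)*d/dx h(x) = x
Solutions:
 h(x) = C1 + Integral(x/cos(x), x)


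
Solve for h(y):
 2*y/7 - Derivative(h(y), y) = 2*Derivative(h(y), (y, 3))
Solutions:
 h(y) = C1 + C2*sin(sqrt(2)*y/2) + C3*cos(sqrt(2)*y/2) + y^2/7


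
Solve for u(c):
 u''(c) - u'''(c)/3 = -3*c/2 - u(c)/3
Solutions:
 u(c) = C1*exp(c*(-2^(2/3)*(sqrt(5) + 3)^(1/3)/4 - 2^(1/3)/(2*(sqrt(5) + 3)^(1/3)) + 1))*sin(2^(1/3)*sqrt(3)*c*(-2^(1/3)*(sqrt(5) + 3)^(1/3) + 2/(sqrt(5) + 3)^(1/3))/4) + C2*exp(c*(-2^(2/3)*(sqrt(5) + 3)^(1/3)/4 - 2^(1/3)/(2*(sqrt(5) + 3)^(1/3)) + 1))*cos(2^(1/3)*sqrt(3)*c*(-2^(1/3)*(sqrt(5) + 3)^(1/3) + 2/(sqrt(5) + 3)^(1/3))/4) + C3*exp(c*(2^(1/3)/(sqrt(5) + 3)^(1/3) + 1 + 2^(2/3)*(sqrt(5) + 3)^(1/3)/2)) - 9*c/2


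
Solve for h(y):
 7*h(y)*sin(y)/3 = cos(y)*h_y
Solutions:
 h(y) = C1/cos(y)^(7/3)


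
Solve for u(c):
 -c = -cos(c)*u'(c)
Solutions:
 u(c) = C1 + Integral(c/cos(c), c)


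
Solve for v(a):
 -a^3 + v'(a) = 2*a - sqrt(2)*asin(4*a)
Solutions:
 v(a) = C1 + a^4/4 + a^2 - sqrt(2)*(a*asin(4*a) + sqrt(1 - 16*a^2)/4)


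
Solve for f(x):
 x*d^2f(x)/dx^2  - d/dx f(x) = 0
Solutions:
 f(x) = C1 + C2*x^2


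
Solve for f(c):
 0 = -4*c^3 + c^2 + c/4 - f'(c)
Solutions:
 f(c) = C1 - c^4 + c^3/3 + c^2/8


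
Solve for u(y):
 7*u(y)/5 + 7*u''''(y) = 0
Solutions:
 u(y) = (C1*sin(sqrt(2)*5^(3/4)*y/10) + C2*cos(sqrt(2)*5^(3/4)*y/10))*exp(-sqrt(2)*5^(3/4)*y/10) + (C3*sin(sqrt(2)*5^(3/4)*y/10) + C4*cos(sqrt(2)*5^(3/4)*y/10))*exp(sqrt(2)*5^(3/4)*y/10)


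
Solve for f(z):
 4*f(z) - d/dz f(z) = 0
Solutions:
 f(z) = C1*exp(4*z)


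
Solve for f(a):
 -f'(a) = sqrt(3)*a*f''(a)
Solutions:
 f(a) = C1 + C2*a^(1 - sqrt(3)/3)


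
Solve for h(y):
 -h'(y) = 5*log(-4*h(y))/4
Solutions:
 4*Integral(1/(log(-_y) + 2*log(2)), (_y, h(y)))/5 = C1 - y


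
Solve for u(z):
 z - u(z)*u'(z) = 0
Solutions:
 u(z) = -sqrt(C1 + z^2)
 u(z) = sqrt(C1 + z^2)


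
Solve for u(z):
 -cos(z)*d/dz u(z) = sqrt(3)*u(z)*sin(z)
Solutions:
 u(z) = C1*cos(z)^(sqrt(3))


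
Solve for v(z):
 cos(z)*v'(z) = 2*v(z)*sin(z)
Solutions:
 v(z) = C1/cos(z)^2


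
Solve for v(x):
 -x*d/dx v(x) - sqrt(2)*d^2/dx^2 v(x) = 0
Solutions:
 v(x) = C1 + C2*erf(2^(1/4)*x/2)


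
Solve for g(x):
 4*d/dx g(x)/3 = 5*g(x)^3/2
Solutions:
 g(x) = -2*sqrt(-1/(C1 + 15*x))
 g(x) = 2*sqrt(-1/(C1 + 15*x))


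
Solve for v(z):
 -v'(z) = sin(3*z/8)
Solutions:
 v(z) = C1 + 8*cos(3*z/8)/3


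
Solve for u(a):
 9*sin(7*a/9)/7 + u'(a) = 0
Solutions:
 u(a) = C1 + 81*cos(7*a/9)/49


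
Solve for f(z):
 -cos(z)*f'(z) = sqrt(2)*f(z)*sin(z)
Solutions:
 f(z) = C1*cos(z)^(sqrt(2))


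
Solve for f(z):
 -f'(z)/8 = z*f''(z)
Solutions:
 f(z) = C1 + C2*z^(7/8)


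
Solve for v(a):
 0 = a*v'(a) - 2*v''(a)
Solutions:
 v(a) = C1 + C2*erfi(a/2)


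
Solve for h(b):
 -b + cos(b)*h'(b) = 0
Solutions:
 h(b) = C1 + Integral(b/cos(b), b)


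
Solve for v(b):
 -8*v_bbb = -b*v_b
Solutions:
 v(b) = C1 + Integral(C2*airyai(b/2) + C3*airybi(b/2), b)


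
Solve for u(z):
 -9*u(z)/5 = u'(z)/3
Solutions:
 u(z) = C1*exp(-27*z/5)


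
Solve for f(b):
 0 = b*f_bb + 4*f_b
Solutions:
 f(b) = C1 + C2/b^3


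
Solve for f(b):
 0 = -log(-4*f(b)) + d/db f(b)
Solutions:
 -Integral(1/(log(-_y) + 2*log(2)), (_y, f(b))) = C1 - b


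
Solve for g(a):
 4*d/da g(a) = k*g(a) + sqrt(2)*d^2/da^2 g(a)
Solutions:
 g(a) = C1*exp(sqrt(2)*a*(1 - sqrt(-sqrt(2)*k + 4)/2)) + C2*exp(sqrt(2)*a*(sqrt(-sqrt(2)*k + 4)/2 + 1))


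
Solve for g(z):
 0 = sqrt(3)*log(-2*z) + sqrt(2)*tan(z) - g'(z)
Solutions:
 g(z) = C1 + sqrt(3)*z*(log(-z) - 1) + sqrt(3)*z*log(2) - sqrt(2)*log(cos(z))


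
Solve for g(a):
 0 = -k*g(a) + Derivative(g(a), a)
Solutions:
 g(a) = C1*exp(a*k)


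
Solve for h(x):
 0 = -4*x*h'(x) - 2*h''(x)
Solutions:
 h(x) = C1 + C2*erf(x)


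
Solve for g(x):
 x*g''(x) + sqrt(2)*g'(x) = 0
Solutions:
 g(x) = C1 + C2*x^(1 - sqrt(2))


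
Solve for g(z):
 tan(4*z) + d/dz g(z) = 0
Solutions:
 g(z) = C1 + log(cos(4*z))/4


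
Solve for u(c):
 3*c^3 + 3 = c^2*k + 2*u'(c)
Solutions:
 u(c) = C1 + 3*c^4/8 - c^3*k/6 + 3*c/2


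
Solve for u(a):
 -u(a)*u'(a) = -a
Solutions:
 u(a) = -sqrt(C1 + a^2)
 u(a) = sqrt(C1 + a^2)


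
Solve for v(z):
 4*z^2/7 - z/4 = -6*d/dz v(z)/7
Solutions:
 v(z) = C1 - 2*z^3/9 + 7*z^2/48


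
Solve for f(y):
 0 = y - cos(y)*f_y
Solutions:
 f(y) = C1 + Integral(y/cos(y), y)


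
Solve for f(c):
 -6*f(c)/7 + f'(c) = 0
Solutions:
 f(c) = C1*exp(6*c/7)


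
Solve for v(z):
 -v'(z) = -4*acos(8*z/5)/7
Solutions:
 v(z) = C1 + 4*z*acos(8*z/5)/7 - sqrt(25 - 64*z^2)/14


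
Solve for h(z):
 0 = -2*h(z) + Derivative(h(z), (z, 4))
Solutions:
 h(z) = C1*exp(-2^(1/4)*z) + C2*exp(2^(1/4)*z) + C3*sin(2^(1/4)*z) + C4*cos(2^(1/4)*z)


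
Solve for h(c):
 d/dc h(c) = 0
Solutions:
 h(c) = C1


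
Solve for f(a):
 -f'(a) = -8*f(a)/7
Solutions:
 f(a) = C1*exp(8*a/7)


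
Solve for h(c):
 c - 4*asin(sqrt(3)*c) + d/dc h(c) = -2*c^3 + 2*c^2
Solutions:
 h(c) = C1 - c^4/2 + 2*c^3/3 - c^2/2 + 4*c*asin(sqrt(3)*c) + 4*sqrt(3)*sqrt(1 - 3*c^2)/3


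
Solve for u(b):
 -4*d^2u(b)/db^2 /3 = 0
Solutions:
 u(b) = C1 + C2*b


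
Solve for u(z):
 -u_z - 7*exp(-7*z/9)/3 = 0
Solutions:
 u(z) = C1 + 3*exp(-7*z/9)


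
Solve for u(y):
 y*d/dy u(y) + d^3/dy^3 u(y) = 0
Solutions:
 u(y) = C1 + Integral(C2*airyai(-y) + C3*airybi(-y), y)


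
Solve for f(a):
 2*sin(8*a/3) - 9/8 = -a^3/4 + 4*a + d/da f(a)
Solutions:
 f(a) = C1 + a^4/16 - 2*a^2 - 9*a/8 - 3*cos(8*a/3)/4


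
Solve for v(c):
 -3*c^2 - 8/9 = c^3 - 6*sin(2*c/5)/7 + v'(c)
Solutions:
 v(c) = C1 - c^4/4 - c^3 - 8*c/9 - 15*cos(2*c/5)/7


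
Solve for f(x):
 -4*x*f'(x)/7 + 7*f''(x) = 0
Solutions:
 f(x) = C1 + C2*erfi(sqrt(2)*x/7)


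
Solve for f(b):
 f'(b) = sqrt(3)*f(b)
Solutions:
 f(b) = C1*exp(sqrt(3)*b)


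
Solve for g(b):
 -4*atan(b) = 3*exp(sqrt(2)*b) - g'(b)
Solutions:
 g(b) = C1 + 4*b*atan(b) + 3*sqrt(2)*exp(sqrt(2)*b)/2 - 2*log(b^2 + 1)


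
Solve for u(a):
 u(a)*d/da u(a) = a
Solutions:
 u(a) = -sqrt(C1 + a^2)
 u(a) = sqrt(C1 + a^2)


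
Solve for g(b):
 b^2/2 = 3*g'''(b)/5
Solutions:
 g(b) = C1 + C2*b + C3*b^2 + b^5/72


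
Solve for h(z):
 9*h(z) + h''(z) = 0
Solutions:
 h(z) = C1*sin(3*z) + C2*cos(3*z)


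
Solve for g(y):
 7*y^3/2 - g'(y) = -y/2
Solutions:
 g(y) = C1 + 7*y^4/8 + y^2/4


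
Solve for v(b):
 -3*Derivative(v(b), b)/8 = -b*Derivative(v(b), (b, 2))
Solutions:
 v(b) = C1 + C2*b^(11/8)


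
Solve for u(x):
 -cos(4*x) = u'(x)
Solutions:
 u(x) = C1 - sin(4*x)/4


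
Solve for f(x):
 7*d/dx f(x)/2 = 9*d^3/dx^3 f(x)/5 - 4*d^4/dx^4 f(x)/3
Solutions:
 f(x) = C1 + C2*exp(x*(27*3^(2/3)/(10*sqrt(105490) + 3257)^(1/3) + 18 + 3^(1/3)*(10*sqrt(105490) + 3257)^(1/3))/40)*sin(3^(1/6)*x*(-3^(2/3)*(10*sqrt(105490) + 3257)^(1/3) + 81/(10*sqrt(105490) + 3257)^(1/3))/40) + C3*exp(x*(27*3^(2/3)/(10*sqrt(105490) + 3257)^(1/3) + 18 + 3^(1/3)*(10*sqrt(105490) + 3257)^(1/3))/40)*cos(3^(1/6)*x*(-3^(2/3)*(10*sqrt(105490) + 3257)^(1/3) + 81/(10*sqrt(105490) + 3257)^(1/3))/40) + C4*exp(x*(-3^(1/3)*(10*sqrt(105490) + 3257)^(1/3) - 27*3^(2/3)/(10*sqrt(105490) + 3257)^(1/3) + 9)/20)


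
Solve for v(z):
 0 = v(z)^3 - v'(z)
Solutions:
 v(z) = -sqrt(2)*sqrt(-1/(C1 + z))/2
 v(z) = sqrt(2)*sqrt(-1/(C1 + z))/2


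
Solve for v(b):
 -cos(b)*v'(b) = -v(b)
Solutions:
 v(b) = C1*sqrt(sin(b) + 1)/sqrt(sin(b) - 1)


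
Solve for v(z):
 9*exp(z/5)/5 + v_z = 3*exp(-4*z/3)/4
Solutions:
 v(z) = C1 - 9*exp(z/5) - 9*exp(-4*z/3)/16


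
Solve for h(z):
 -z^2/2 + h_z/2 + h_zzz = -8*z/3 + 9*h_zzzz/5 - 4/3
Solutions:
 h(z) = C1 + C2*exp(z*(-10^(1/3)*(27*sqrt(7161) + 2287)^(1/3) - 10*10^(2/3)/(27*sqrt(7161) + 2287)^(1/3) + 20)/108)*sin(10^(1/3)*sqrt(3)*z*(-(27*sqrt(7161) + 2287)^(1/3) + 10*10^(1/3)/(27*sqrt(7161) + 2287)^(1/3))/108) + C3*exp(z*(-10^(1/3)*(27*sqrt(7161) + 2287)^(1/3) - 10*10^(2/3)/(27*sqrt(7161) + 2287)^(1/3) + 20)/108)*cos(10^(1/3)*sqrt(3)*z*(-(27*sqrt(7161) + 2287)^(1/3) + 10*10^(1/3)/(27*sqrt(7161) + 2287)^(1/3))/108) + C4*exp(z*(10*10^(2/3)/(27*sqrt(7161) + 2287)^(1/3) + 10 + 10^(1/3)*(27*sqrt(7161) + 2287)^(1/3))/54) + z^3/3 - 8*z^2/3 - 20*z/3


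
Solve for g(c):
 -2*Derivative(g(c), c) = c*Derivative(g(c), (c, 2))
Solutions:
 g(c) = C1 + C2/c


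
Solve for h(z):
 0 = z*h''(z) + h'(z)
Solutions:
 h(z) = C1 + C2*log(z)


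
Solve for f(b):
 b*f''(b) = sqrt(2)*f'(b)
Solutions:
 f(b) = C1 + C2*b^(1 + sqrt(2))


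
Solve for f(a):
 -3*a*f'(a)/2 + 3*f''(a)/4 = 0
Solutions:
 f(a) = C1 + C2*erfi(a)


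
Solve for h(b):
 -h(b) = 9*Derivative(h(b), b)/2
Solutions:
 h(b) = C1*exp(-2*b/9)


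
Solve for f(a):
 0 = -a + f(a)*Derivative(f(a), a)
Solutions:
 f(a) = -sqrt(C1 + a^2)
 f(a) = sqrt(C1 + a^2)


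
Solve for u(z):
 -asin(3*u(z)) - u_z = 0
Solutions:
 Integral(1/asin(3*_y), (_y, u(z))) = C1 - z


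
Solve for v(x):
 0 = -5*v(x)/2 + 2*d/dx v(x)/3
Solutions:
 v(x) = C1*exp(15*x/4)


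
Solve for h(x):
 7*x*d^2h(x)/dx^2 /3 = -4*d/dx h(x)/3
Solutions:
 h(x) = C1 + C2*x^(3/7)


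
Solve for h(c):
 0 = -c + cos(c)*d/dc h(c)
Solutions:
 h(c) = C1 + Integral(c/cos(c), c)


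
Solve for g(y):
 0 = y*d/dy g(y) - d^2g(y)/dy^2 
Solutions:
 g(y) = C1 + C2*erfi(sqrt(2)*y/2)


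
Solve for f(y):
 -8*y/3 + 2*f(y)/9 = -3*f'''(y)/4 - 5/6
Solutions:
 f(y) = C3*exp(-2*y/3) + 12*y + (C1*sin(sqrt(3)*y/3) + C2*cos(sqrt(3)*y/3))*exp(y/3) - 15/4


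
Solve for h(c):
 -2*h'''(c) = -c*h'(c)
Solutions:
 h(c) = C1 + Integral(C2*airyai(2^(2/3)*c/2) + C3*airybi(2^(2/3)*c/2), c)


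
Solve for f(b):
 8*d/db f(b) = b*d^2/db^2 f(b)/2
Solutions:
 f(b) = C1 + C2*b^17


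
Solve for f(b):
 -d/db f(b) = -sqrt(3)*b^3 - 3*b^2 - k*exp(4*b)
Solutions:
 f(b) = C1 + sqrt(3)*b^4/4 + b^3 + k*exp(4*b)/4


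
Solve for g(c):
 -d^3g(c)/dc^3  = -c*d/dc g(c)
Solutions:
 g(c) = C1 + Integral(C2*airyai(c) + C3*airybi(c), c)


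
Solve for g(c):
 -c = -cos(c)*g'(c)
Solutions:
 g(c) = C1 + Integral(c/cos(c), c)


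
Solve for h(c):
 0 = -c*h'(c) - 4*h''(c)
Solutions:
 h(c) = C1 + C2*erf(sqrt(2)*c/4)


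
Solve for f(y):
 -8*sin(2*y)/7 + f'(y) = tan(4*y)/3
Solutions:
 f(y) = C1 - log(cos(4*y))/12 - 4*cos(2*y)/7


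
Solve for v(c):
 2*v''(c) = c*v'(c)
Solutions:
 v(c) = C1 + C2*erfi(c/2)


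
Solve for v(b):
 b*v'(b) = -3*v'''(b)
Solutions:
 v(b) = C1 + Integral(C2*airyai(-3^(2/3)*b/3) + C3*airybi(-3^(2/3)*b/3), b)


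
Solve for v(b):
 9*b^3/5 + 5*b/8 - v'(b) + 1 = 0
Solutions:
 v(b) = C1 + 9*b^4/20 + 5*b^2/16 + b


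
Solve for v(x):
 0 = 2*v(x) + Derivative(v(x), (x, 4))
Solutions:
 v(x) = (C1*sin(2^(3/4)*x/2) + C2*cos(2^(3/4)*x/2))*exp(-2^(3/4)*x/2) + (C3*sin(2^(3/4)*x/2) + C4*cos(2^(3/4)*x/2))*exp(2^(3/4)*x/2)


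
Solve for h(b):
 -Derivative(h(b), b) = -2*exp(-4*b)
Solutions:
 h(b) = C1 - exp(-4*b)/2


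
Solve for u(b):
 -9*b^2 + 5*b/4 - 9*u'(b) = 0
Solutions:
 u(b) = C1 - b^3/3 + 5*b^2/72


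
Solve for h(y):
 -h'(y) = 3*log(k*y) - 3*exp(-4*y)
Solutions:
 h(y) = C1 - 3*y*log(k*y) + 3*y - 3*exp(-4*y)/4


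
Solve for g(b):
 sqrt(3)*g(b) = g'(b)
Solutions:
 g(b) = C1*exp(sqrt(3)*b)


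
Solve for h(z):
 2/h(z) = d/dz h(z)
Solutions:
 h(z) = -sqrt(C1 + 4*z)
 h(z) = sqrt(C1 + 4*z)


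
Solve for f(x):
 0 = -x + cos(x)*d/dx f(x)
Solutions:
 f(x) = C1 + Integral(x/cos(x), x)


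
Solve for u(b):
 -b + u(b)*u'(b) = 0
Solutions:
 u(b) = -sqrt(C1 + b^2)
 u(b) = sqrt(C1 + b^2)


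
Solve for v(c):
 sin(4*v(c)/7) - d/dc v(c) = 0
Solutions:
 -c + 7*log(cos(4*v(c)/7) - 1)/8 - 7*log(cos(4*v(c)/7) + 1)/8 = C1


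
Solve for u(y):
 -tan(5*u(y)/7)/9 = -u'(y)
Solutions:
 u(y) = -7*asin(C1*exp(5*y/63))/5 + 7*pi/5
 u(y) = 7*asin(C1*exp(5*y/63))/5


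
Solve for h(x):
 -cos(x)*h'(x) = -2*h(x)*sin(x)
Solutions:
 h(x) = C1/cos(x)^2


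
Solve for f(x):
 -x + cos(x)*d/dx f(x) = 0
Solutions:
 f(x) = C1 + Integral(x/cos(x), x)


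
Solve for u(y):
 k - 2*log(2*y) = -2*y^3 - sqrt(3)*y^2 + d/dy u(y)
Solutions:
 u(y) = C1 + k*y + y^4/2 + sqrt(3)*y^3/3 - 2*y*log(y) - y*log(4) + 2*y


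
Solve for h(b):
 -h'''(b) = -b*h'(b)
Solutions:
 h(b) = C1 + Integral(C2*airyai(b) + C3*airybi(b), b)


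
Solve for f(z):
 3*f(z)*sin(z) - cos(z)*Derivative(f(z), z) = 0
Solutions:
 f(z) = C1/cos(z)^3


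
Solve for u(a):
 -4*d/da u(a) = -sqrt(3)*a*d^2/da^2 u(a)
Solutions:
 u(a) = C1 + C2*a^(1 + 4*sqrt(3)/3)


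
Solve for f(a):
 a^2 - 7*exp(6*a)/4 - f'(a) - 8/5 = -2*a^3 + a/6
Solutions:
 f(a) = C1 + a^4/2 + a^3/3 - a^2/12 - 8*a/5 - 7*exp(6*a)/24


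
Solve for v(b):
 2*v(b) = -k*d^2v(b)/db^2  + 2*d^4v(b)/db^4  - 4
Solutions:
 v(b) = C1*exp(-b*sqrt(k - sqrt(k^2 + 16))/2) + C2*exp(b*sqrt(k - sqrt(k^2 + 16))/2) + C3*exp(-b*sqrt(k + sqrt(k^2 + 16))/2) + C4*exp(b*sqrt(k + sqrt(k^2 + 16))/2) - 2


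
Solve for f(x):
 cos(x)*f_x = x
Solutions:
 f(x) = C1 + Integral(x/cos(x), x)


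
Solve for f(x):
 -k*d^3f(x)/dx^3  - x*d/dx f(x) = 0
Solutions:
 f(x) = C1 + Integral(C2*airyai(x*(-1/k)^(1/3)) + C3*airybi(x*(-1/k)^(1/3)), x)


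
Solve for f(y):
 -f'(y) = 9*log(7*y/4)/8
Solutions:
 f(y) = C1 - 9*y*log(y)/8 - 9*y*log(7)/8 + 9*y/8 + 9*y*log(2)/4


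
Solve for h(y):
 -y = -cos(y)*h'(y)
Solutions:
 h(y) = C1 + Integral(y/cos(y), y)


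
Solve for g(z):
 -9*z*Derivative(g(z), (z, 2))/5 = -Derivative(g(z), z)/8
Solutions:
 g(z) = C1 + C2*z^(77/72)


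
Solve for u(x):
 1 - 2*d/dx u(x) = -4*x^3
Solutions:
 u(x) = C1 + x^4/2 + x/2


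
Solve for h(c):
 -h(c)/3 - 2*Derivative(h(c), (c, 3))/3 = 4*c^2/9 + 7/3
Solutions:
 h(c) = C3*exp(-2^(2/3)*c/2) - 4*c^2/3 + (C1*sin(2^(2/3)*sqrt(3)*c/4) + C2*cos(2^(2/3)*sqrt(3)*c/4))*exp(2^(2/3)*c/4) - 7


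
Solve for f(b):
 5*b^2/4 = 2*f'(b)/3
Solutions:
 f(b) = C1 + 5*b^3/8


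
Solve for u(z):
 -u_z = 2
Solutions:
 u(z) = C1 - 2*z


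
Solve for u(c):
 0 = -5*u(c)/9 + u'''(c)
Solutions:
 u(c) = C3*exp(15^(1/3)*c/3) + (C1*sin(3^(5/6)*5^(1/3)*c/6) + C2*cos(3^(5/6)*5^(1/3)*c/6))*exp(-15^(1/3)*c/6)


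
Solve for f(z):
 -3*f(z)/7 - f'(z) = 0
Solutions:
 f(z) = C1*exp(-3*z/7)


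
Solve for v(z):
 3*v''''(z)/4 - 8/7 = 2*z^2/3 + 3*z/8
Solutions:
 v(z) = C1 + C2*z + C3*z^2 + C4*z^3 + z^6/405 + z^5/240 + 4*z^4/63


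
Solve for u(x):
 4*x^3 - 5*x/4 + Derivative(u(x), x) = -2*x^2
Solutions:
 u(x) = C1 - x^4 - 2*x^3/3 + 5*x^2/8


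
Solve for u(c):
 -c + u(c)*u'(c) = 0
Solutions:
 u(c) = -sqrt(C1 + c^2)
 u(c) = sqrt(C1 + c^2)


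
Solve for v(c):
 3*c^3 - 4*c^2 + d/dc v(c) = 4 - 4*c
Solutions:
 v(c) = C1 - 3*c^4/4 + 4*c^3/3 - 2*c^2 + 4*c


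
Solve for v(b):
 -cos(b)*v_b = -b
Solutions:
 v(b) = C1 + Integral(b/cos(b), b)


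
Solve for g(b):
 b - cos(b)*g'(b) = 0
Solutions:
 g(b) = C1 + Integral(b/cos(b), b)


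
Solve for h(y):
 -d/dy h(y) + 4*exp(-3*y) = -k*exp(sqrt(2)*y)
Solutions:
 h(y) = C1 + sqrt(2)*k*exp(sqrt(2)*y)/2 - 4*exp(-3*y)/3


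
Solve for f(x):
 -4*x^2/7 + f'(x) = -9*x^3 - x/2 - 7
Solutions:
 f(x) = C1 - 9*x^4/4 + 4*x^3/21 - x^2/4 - 7*x


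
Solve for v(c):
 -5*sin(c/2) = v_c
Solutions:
 v(c) = C1 + 10*cos(c/2)


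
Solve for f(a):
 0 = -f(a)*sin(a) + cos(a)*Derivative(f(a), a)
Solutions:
 f(a) = C1/cos(a)


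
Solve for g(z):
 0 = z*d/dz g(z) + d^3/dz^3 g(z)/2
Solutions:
 g(z) = C1 + Integral(C2*airyai(-2^(1/3)*z) + C3*airybi(-2^(1/3)*z), z)


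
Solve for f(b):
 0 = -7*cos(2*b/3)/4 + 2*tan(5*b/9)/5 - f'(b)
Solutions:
 f(b) = C1 - 18*log(cos(5*b/9))/25 - 21*sin(2*b/3)/8


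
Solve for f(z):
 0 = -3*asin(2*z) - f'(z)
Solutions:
 f(z) = C1 - 3*z*asin(2*z) - 3*sqrt(1 - 4*z^2)/2


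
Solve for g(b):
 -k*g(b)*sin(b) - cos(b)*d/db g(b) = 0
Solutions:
 g(b) = C1*exp(k*log(cos(b)))


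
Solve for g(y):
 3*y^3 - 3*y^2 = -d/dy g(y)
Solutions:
 g(y) = C1 - 3*y^4/4 + y^3


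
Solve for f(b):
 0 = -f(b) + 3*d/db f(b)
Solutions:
 f(b) = C1*exp(b/3)


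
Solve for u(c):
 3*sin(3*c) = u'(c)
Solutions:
 u(c) = C1 - cos(3*c)


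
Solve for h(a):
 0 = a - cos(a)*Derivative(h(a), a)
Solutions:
 h(a) = C1 + Integral(a/cos(a), a)


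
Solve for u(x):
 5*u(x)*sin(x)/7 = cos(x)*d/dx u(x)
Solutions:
 u(x) = C1/cos(x)^(5/7)


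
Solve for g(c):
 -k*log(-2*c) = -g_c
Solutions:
 g(c) = C1 + c*k*log(-c) + c*k*(-1 + log(2))


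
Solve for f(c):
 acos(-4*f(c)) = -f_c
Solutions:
 Integral(1/acos(-4*_y), (_y, f(c))) = C1 - c


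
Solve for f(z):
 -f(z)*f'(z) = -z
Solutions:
 f(z) = -sqrt(C1 + z^2)
 f(z) = sqrt(C1 + z^2)


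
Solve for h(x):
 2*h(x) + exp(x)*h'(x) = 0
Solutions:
 h(x) = C1*exp(2*exp(-x))


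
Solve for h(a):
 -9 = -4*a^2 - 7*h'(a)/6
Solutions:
 h(a) = C1 - 8*a^3/7 + 54*a/7


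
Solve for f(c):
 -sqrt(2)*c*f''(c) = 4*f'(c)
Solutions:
 f(c) = C1 + C2*c^(1 - 2*sqrt(2))


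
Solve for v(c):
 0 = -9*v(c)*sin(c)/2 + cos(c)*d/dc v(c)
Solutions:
 v(c) = C1/cos(c)^(9/2)


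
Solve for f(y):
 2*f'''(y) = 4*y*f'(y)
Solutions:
 f(y) = C1 + Integral(C2*airyai(2^(1/3)*y) + C3*airybi(2^(1/3)*y), y)


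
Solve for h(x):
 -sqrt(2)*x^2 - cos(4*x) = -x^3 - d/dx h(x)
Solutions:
 h(x) = C1 - x^4/4 + sqrt(2)*x^3/3 + sin(4*x)/4


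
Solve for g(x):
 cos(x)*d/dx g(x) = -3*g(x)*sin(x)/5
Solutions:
 g(x) = C1*cos(x)^(3/5)


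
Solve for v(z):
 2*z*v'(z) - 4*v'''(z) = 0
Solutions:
 v(z) = C1 + Integral(C2*airyai(2^(2/3)*z/2) + C3*airybi(2^(2/3)*z/2), z)


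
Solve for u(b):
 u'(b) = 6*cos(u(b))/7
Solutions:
 -6*b/7 - log(sin(u(b)) - 1)/2 + log(sin(u(b)) + 1)/2 = C1


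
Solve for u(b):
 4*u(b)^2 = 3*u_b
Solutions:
 u(b) = -3/(C1 + 4*b)


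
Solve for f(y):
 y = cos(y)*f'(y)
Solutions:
 f(y) = C1 + Integral(y/cos(y), y)


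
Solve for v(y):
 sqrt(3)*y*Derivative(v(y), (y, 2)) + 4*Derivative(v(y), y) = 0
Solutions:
 v(y) = C1 + C2*y^(1 - 4*sqrt(3)/3)


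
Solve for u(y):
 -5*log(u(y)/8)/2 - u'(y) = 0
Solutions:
 -2*Integral(1/(-log(_y) + 3*log(2)), (_y, u(y)))/5 = C1 - y


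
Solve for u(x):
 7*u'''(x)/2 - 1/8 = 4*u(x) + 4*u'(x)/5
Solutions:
 u(x) = C1*exp(-x*(4*22050^(1/3)/(sqrt(2477265) + 1575)^(1/3) + 420^(1/3)*(sqrt(2477265) + 1575)^(1/3))/210)*sin(3^(1/6)*x*(-140^(1/3)*3^(2/3)*(sqrt(2477265) + 1575)^(1/3) + 12*2450^(1/3)/(sqrt(2477265) + 1575)^(1/3))/210) + C2*exp(-x*(4*22050^(1/3)/(sqrt(2477265) + 1575)^(1/3) + 420^(1/3)*(sqrt(2477265) + 1575)^(1/3))/210)*cos(3^(1/6)*x*(-140^(1/3)*3^(2/3)*(sqrt(2477265) + 1575)^(1/3) + 12*2450^(1/3)/(sqrt(2477265) + 1575)^(1/3))/210) + C3*exp(x*(4*22050^(1/3)/(sqrt(2477265) + 1575)^(1/3) + 420^(1/3)*(sqrt(2477265) + 1575)^(1/3))/105) - 1/32


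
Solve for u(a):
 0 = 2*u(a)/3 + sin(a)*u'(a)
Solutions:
 u(a) = C1*(cos(a) + 1)^(1/3)/(cos(a) - 1)^(1/3)


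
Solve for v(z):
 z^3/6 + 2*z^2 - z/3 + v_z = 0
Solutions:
 v(z) = C1 - z^4/24 - 2*z^3/3 + z^2/6


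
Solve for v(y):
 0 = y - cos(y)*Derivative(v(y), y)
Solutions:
 v(y) = C1 + Integral(y/cos(y), y)


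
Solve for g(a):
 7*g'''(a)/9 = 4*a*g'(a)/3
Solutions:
 g(a) = C1 + Integral(C2*airyai(12^(1/3)*7^(2/3)*a/7) + C3*airybi(12^(1/3)*7^(2/3)*a/7), a)


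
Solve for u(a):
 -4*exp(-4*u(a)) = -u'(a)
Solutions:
 u(a) = log(-I*(C1 + 16*a)^(1/4))
 u(a) = log(I*(C1 + 16*a)^(1/4))
 u(a) = log(-(C1 + 16*a)^(1/4))
 u(a) = log(C1 + 16*a)/4


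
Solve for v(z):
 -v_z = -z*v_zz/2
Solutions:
 v(z) = C1 + C2*z^3


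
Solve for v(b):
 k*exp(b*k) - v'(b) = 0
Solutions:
 v(b) = C1 + exp(b*k)


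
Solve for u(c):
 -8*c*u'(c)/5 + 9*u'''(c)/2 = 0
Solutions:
 u(c) = C1 + Integral(C2*airyai(2*150^(1/3)*c/15) + C3*airybi(2*150^(1/3)*c/15), c)


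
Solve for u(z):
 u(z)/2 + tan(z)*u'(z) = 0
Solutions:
 u(z) = C1/sqrt(sin(z))


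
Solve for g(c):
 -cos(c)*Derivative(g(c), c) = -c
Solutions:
 g(c) = C1 + Integral(c/cos(c), c)


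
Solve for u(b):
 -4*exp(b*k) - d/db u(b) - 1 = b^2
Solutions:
 u(b) = C1 - b^3/3 - b - 4*exp(b*k)/k


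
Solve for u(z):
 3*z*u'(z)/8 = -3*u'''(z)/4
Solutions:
 u(z) = C1 + Integral(C2*airyai(-2^(2/3)*z/2) + C3*airybi(-2^(2/3)*z/2), z)


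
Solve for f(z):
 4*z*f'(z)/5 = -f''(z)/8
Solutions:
 f(z) = C1 + C2*erf(4*sqrt(5)*z/5)


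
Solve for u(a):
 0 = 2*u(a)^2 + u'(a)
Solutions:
 u(a) = 1/(C1 + 2*a)


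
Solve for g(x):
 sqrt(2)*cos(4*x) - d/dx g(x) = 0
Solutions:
 g(x) = C1 + sqrt(2)*sin(4*x)/4


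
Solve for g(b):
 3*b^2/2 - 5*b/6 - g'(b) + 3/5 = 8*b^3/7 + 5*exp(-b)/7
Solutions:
 g(b) = C1 - 2*b^4/7 + b^3/2 - 5*b^2/12 + 3*b/5 + 5*exp(-b)/7


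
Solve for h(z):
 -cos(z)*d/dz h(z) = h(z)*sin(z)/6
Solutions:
 h(z) = C1*cos(z)^(1/6)


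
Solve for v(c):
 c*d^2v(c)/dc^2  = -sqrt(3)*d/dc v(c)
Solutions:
 v(c) = C1 + C2*c^(1 - sqrt(3))


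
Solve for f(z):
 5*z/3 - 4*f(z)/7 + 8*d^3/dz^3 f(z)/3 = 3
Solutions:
 f(z) = C3*exp(14^(2/3)*3^(1/3)*z/14) + 35*z/12 + (C1*sin(14^(2/3)*3^(5/6)*z/28) + C2*cos(14^(2/3)*3^(5/6)*z/28))*exp(-14^(2/3)*3^(1/3)*z/28) - 21/4


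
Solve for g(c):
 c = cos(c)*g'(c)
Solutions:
 g(c) = C1 + Integral(c/cos(c), c)


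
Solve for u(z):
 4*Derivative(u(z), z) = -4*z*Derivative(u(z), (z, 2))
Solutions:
 u(z) = C1 + C2*log(z)


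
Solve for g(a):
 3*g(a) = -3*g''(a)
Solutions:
 g(a) = C1*sin(a) + C2*cos(a)


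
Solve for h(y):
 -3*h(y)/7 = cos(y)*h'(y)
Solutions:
 h(y) = C1*(sin(y) - 1)^(3/14)/(sin(y) + 1)^(3/14)


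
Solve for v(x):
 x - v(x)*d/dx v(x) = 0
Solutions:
 v(x) = -sqrt(C1 + x^2)
 v(x) = sqrt(C1 + x^2)


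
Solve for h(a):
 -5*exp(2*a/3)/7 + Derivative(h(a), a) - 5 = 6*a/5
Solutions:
 h(a) = C1 + 3*a^2/5 + 5*a + 15*exp(2*a/3)/14


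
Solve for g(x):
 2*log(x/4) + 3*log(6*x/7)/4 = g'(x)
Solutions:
 g(x) = C1 + 11*x*log(x)/4 - x*log(112) - 11*x/4 + x*log(7)/4 + 3*x*log(6)/4


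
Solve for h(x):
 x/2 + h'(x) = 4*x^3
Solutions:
 h(x) = C1 + x^4 - x^2/4


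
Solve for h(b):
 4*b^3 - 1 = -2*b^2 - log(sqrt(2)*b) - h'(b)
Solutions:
 h(b) = C1 - b^4 - 2*b^3/3 - b*log(b) - b*log(2)/2 + 2*b


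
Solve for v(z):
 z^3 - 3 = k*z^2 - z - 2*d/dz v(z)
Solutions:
 v(z) = C1 + k*z^3/6 - z^4/8 - z^2/4 + 3*z/2


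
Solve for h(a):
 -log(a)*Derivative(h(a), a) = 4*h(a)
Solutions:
 h(a) = C1*exp(-4*li(a))


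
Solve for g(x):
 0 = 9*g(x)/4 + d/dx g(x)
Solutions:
 g(x) = C1*exp(-9*x/4)


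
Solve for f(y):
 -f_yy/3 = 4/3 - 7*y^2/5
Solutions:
 f(y) = C1 + C2*y + 7*y^4/20 - 2*y^2


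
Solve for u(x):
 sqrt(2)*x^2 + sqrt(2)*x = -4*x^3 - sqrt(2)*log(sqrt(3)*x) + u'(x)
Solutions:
 u(x) = C1 + x^4 + sqrt(2)*x^3/3 + sqrt(2)*x^2/2 + sqrt(2)*x*log(x) - sqrt(2)*x + sqrt(2)*x*log(3)/2


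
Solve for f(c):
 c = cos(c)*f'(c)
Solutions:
 f(c) = C1 + Integral(c/cos(c), c)


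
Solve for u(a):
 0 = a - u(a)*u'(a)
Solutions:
 u(a) = -sqrt(C1 + a^2)
 u(a) = sqrt(C1 + a^2)


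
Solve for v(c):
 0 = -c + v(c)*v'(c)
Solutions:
 v(c) = -sqrt(C1 + c^2)
 v(c) = sqrt(C1 + c^2)


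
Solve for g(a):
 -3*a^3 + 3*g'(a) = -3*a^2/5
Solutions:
 g(a) = C1 + a^4/4 - a^3/15


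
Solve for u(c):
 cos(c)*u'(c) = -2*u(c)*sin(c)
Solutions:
 u(c) = C1*cos(c)^2


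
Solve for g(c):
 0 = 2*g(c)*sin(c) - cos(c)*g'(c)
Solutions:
 g(c) = C1/cos(c)^2


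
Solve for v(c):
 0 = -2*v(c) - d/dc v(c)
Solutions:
 v(c) = C1*exp(-2*c)


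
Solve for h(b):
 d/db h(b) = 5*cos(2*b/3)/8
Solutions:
 h(b) = C1 + 15*sin(2*b/3)/16


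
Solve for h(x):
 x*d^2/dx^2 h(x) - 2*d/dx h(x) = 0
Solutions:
 h(x) = C1 + C2*x^3


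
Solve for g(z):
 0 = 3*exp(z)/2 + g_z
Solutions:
 g(z) = C1 - 3*exp(z)/2


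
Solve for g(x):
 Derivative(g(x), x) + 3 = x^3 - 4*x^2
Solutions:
 g(x) = C1 + x^4/4 - 4*x^3/3 - 3*x


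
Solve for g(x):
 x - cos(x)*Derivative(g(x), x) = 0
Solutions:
 g(x) = C1 + Integral(x/cos(x), x)


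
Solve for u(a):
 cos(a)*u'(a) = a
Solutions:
 u(a) = C1 + Integral(a/cos(a), a)


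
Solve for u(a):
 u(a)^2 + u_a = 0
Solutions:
 u(a) = 1/(C1 + a)


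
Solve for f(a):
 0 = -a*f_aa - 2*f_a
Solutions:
 f(a) = C1 + C2/a


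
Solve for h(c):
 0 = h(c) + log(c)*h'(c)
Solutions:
 h(c) = C1*exp(-li(c))


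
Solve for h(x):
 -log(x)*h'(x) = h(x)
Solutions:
 h(x) = C1*exp(-li(x))


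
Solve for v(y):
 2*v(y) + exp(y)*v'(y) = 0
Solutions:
 v(y) = C1*exp(2*exp(-y))


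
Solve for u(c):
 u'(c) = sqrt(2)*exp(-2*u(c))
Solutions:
 u(c) = log(-sqrt(C1 + 2*sqrt(2)*c))
 u(c) = log(C1 + 2*sqrt(2)*c)/2


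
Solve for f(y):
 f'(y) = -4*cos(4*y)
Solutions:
 f(y) = C1 - sin(4*y)


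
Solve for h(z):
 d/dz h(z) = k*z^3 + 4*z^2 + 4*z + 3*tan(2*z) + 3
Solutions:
 h(z) = C1 + k*z^4/4 + 4*z^3/3 + 2*z^2 + 3*z - 3*log(cos(2*z))/2


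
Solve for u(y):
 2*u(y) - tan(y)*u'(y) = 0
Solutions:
 u(y) = C1*sin(y)^2


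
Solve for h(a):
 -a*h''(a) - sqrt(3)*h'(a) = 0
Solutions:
 h(a) = C1 + C2*a^(1 - sqrt(3))


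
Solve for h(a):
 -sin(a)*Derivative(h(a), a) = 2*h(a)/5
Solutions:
 h(a) = C1*(cos(a) + 1)^(1/5)/(cos(a) - 1)^(1/5)


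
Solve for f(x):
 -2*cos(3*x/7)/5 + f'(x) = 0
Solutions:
 f(x) = C1 + 14*sin(3*x/7)/15


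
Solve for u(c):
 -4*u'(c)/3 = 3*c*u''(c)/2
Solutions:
 u(c) = C1 + C2*c^(1/9)


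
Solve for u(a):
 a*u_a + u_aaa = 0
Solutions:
 u(a) = C1 + Integral(C2*airyai(-a) + C3*airybi(-a), a)


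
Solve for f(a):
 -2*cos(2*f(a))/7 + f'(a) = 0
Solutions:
 -2*a/7 - log(sin(2*f(a)) - 1)/4 + log(sin(2*f(a)) + 1)/4 = C1


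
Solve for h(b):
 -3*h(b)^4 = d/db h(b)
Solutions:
 h(b) = (-3^(2/3) - 3*3^(1/6)*I)*(1/(C1 + 3*b))^(1/3)/6
 h(b) = (-3^(2/3) + 3*3^(1/6)*I)*(1/(C1 + 3*b))^(1/3)/6
 h(b) = (1/(C1 + 9*b))^(1/3)


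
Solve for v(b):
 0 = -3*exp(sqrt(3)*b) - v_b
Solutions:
 v(b) = C1 - sqrt(3)*exp(sqrt(3)*b)


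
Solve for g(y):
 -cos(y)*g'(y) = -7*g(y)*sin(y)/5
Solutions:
 g(y) = C1/cos(y)^(7/5)


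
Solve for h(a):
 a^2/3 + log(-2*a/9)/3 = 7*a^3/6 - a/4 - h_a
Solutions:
 h(a) = C1 + 7*a^4/24 - a^3/9 - a^2/8 - a*log(-a)/3 + a*(-log(2) + 1/3 + 2*log(6)/3)


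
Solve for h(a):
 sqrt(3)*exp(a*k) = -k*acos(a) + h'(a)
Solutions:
 h(a) = C1 + k*(a*acos(a) - sqrt(1 - a^2)) + sqrt(3)*Piecewise((exp(a*k)/k, Ne(k, 0)), (a, True))


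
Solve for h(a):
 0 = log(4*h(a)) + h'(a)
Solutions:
 Integral(1/(log(_y) + 2*log(2)), (_y, h(a))) = C1 - a


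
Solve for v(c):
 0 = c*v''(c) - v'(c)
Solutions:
 v(c) = C1 + C2*c^2


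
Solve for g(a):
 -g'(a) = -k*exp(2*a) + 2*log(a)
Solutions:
 g(a) = C1 - 2*a*log(a) + 2*a + k*exp(2*a)/2


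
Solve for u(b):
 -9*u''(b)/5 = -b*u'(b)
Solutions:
 u(b) = C1 + C2*erfi(sqrt(10)*b/6)


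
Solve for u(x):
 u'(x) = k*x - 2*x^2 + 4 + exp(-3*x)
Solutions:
 u(x) = C1 + k*x^2/2 - 2*x^3/3 + 4*x - exp(-3*x)/3


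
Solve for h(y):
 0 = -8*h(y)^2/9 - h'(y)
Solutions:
 h(y) = 9/(C1 + 8*y)


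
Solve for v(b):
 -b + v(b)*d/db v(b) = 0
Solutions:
 v(b) = -sqrt(C1 + b^2)
 v(b) = sqrt(C1 + b^2)


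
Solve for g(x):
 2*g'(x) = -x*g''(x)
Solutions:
 g(x) = C1 + C2/x


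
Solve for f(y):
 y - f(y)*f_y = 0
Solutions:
 f(y) = -sqrt(C1 + y^2)
 f(y) = sqrt(C1 + y^2)


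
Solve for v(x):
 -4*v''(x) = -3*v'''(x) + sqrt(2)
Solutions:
 v(x) = C1 + C2*x + C3*exp(4*x/3) - sqrt(2)*x^2/8


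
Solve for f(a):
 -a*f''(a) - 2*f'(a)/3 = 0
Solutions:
 f(a) = C1 + C2*a^(1/3)


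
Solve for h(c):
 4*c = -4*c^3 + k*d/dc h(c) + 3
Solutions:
 h(c) = C1 + c^4/k + 2*c^2/k - 3*c/k


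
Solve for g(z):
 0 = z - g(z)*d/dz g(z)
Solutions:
 g(z) = -sqrt(C1 + z^2)
 g(z) = sqrt(C1 + z^2)
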